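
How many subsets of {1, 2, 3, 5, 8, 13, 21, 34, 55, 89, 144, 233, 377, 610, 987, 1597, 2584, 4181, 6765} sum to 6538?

32

Starting from the Zeckendorf form and repeatedly splitting a term F_k into F_{k−1} + F_{k−2} (when neither is already used) reaches every representation.
6538 = 4181+1597+610+144+5+1 = 4181+1597+610+144+3+2+1 = 4181+1597+610+89+55+5+1 = 4181+1597+377+233+144+5+1 = … (28 more), for 32 in all.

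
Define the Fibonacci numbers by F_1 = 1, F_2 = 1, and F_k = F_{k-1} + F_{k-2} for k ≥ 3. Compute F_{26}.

121393

Iterating the recurrence up to F_{20} = 6765 and F_{19} = 4181:
F_{21} = F_{20} + F_{19} = 6765 + 4181 = 10946
F_{22} = F_{21} + F_{20} = 10946 + 6765 = 17711
F_{23} = F_{22} + F_{21} = 17711 + 10946 = 28657
F_{24} = F_{23} + F_{22} = 28657 + 17711 = 46368
F_{25} = F_{24} + F_{23} = 46368 + 28657 = 75025
F_{26} = F_{25} + F_{24} = 75025 + 46368 = 121393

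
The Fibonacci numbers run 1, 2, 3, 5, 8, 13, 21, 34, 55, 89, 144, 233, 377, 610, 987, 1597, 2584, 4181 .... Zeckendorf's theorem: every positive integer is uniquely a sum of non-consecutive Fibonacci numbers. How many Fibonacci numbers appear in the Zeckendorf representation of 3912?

Repeatedly subtract the largest Fibonacci number that fits:
3912 − 2584 = 1328
1328 − 987 = 341
341 − 233 = 108
108 − 89 = 19
19 − 13 = 6
6 − 5 = 1
1 − 1 = 0
3912 = 2584 + 987 + 233 + 89 + 13 + 5 + 1, which has 7 terms.

7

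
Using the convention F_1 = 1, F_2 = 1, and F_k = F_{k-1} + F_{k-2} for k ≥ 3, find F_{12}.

144

Iterating the recurrence up to F_{6} = 8 and F_{5} = 5:
F_{7} = F_{6} + F_{5} = 8 + 5 = 13
F_{8} = F_{7} + F_{6} = 13 + 8 = 21
F_{9} = F_{8} + F_{7} = 21 + 13 = 34
F_{10} = F_{9} + F_{8} = 34 + 21 = 55
F_{11} = F_{10} + F_{9} = 55 + 34 = 89
F_{12} = F_{11} + F_{10} = 89 + 55 = 144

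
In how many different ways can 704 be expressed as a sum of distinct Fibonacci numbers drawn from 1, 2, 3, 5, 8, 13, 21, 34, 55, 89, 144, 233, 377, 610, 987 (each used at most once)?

19

Each representation comes from the Zeckendorf form by replacing some F_k with F_{k−1} + F_{k−2} where possible.
704 = 610+89+5 = 610+89+3+2 = 610+55+34+5 = … (16 more), for 19 in all.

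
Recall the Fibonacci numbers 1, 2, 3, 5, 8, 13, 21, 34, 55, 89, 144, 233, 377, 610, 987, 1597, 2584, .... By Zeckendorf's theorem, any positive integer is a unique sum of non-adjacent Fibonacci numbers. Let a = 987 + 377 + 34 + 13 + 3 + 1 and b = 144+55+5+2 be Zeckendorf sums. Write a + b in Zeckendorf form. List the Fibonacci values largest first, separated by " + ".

The two numbers are 1415 and 206, so their sum is 1621.
1621: greatest Fibonacci not exceeding it is 1597, leaving 24
24: greatest Fibonacci not exceeding it is 21, leaving 3
3: greatest Fibonacci not exceeding it is 3, leaving 0

1597 + 21 + 3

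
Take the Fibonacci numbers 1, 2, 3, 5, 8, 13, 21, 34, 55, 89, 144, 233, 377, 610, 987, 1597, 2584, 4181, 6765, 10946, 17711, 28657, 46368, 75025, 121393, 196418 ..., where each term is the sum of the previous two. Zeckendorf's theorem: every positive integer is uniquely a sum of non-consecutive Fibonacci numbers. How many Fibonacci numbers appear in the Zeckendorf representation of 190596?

Repeatedly subtract the largest Fibonacci number that fits:
190596: greatest Fibonacci not exceeding it is 121393, leaving 69203
69203: greatest Fibonacci not exceeding it is 46368, leaving 22835
22835: greatest Fibonacci not exceeding it is 17711, leaving 5124
5124: greatest Fibonacci not exceeding it is 4181, leaving 943
943: greatest Fibonacci not exceeding it is 610, leaving 333
333: greatest Fibonacci not exceeding it is 233, leaving 100
100: greatest Fibonacci not exceeding it is 89, leaving 11
11: greatest Fibonacci not exceeding it is 8, leaving 3
3: greatest Fibonacci not exceeding it is 3, leaving 0
190596 = 121393 + 46368 + 17711 + 4181 + 610 + 233 + 89 + 8 + 3, which has 9 terms.

9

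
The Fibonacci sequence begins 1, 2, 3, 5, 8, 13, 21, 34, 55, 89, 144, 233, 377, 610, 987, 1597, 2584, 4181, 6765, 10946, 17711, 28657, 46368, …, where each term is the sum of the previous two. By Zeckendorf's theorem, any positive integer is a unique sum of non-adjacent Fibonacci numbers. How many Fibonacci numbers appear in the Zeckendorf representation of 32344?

7

subtract 28657 from 32344: 3687 remains
subtract 2584 from 3687: 1103 remains
subtract 987 from 1103: 116 remains
subtract 89 from 116: 27 remains
subtract 21 from 27: 6 remains
subtract 5 from 6: 1 remains
subtract 1 from 1: 0 remains
32344 = 28657 + 2584 + 987 + 89 + 21 + 5 + 1, which has 7 terms.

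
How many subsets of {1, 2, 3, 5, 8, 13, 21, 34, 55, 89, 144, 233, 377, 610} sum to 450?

15

Each representation comes from the Zeckendorf form by replacing some F_k with F_{k−1} + F_{k−2} where possible.
450 = 377+55+13+5 = 377+55+13+3+2 = 377+34+21+13+5 = … (12 more), for 15 in all.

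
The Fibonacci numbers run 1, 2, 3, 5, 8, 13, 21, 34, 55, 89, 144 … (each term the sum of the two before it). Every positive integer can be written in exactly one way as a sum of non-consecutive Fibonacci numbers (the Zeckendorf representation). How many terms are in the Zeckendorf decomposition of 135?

5

89 ≤ 135 < 144, so take 89; remainder 46
34 ≤ 46 < 55, so take 34; remainder 12
8 ≤ 12 < 13, so take 8; remainder 4
3 ≤ 4 < 5, so take 3; remainder 1
1 ≤ 1 < 2, so take 1; remainder 0
135 = 89 + 34 + 8 + 3 + 1, which has 5 terms.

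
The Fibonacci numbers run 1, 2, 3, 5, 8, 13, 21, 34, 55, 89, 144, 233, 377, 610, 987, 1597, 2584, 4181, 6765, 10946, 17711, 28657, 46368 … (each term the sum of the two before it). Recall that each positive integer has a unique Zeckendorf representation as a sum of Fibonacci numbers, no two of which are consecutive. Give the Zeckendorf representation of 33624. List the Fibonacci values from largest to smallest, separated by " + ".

28657 + 4181 + 610 + 144 + 21 + 8 + 3

largest Fibonacci ≤ 33624 is 28657; 33624 − 28657 = 4967
largest Fibonacci ≤ 4967 is 4181; 4967 − 4181 = 786
largest Fibonacci ≤ 786 is 610; 786 − 610 = 176
largest Fibonacci ≤ 176 is 144; 176 − 144 = 32
largest Fibonacci ≤ 32 is 21; 32 − 21 = 11
largest Fibonacci ≤ 11 is 8; 11 − 8 = 3
largest Fibonacci ≤ 3 is 3; 3 − 3 = 0
So 33624 = 28657 + 4181 + 610 + 144 + 21 + 8 + 3, with no two terms consecutive in the sequence.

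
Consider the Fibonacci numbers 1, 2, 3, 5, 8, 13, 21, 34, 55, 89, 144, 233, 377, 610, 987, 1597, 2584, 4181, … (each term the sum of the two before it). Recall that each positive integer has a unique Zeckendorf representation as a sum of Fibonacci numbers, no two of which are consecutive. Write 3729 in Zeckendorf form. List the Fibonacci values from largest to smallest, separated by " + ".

3729: greatest Fibonacci not exceeding it is 2584, leaving 1145
1145: greatest Fibonacci not exceeding it is 987, leaving 158
158: greatest Fibonacci not exceeding it is 144, leaving 14
14: greatest Fibonacci not exceeding it is 13, leaving 1
1: greatest Fibonacci not exceeding it is 1, leaving 0
So 3729 = 2584 + 987 + 144 + 13 + 1, with no two terms consecutive in the sequence.

2584 + 987 + 144 + 13 + 1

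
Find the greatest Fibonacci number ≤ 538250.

514229 ≤ 538250 < 832040, so the largest Fibonacci number not exceeding 538250 is 514229.

514229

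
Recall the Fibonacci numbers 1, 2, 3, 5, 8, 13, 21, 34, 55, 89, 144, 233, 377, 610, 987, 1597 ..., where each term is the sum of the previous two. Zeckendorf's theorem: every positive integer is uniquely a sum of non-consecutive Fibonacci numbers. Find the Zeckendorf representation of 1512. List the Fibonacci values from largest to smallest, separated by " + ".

Repeatedly subtract the largest Fibonacci number that fits:
1512: greatest Fibonacci not exceeding it is 987, leaving 525
525: greatest Fibonacci not exceeding it is 377, leaving 148
148: greatest Fibonacci not exceeding it is 144, leaving 4
4: greatest Fibonacci not exceeding it is 3, leaving 1
1: greatest Fibonacci not exceeding it is 1, leaving 0
So 1512 = 987 + 377 + 144 + 3 + 1, with no two terms consecutive in the sequence.

987 + 377 + 144 + 3 + 1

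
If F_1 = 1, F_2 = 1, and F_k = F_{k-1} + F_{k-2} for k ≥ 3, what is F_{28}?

317811

Iterating the recurrence up to F_{21} = 10946 and F_{20} = 6765:
F_{22} = F_{21} + F_{20} = 10946 + 6765 = 17711
F_{23} = F_{22} + F_{21} = 17711 + 10946 = 28657
F_{24} = F_{23} + F_{22} = 28657 + 17711 = 46368
F_{25} = F_{24} + F_{23} = 46368 + 28657 = 75025
F_{26} = F_{25} + F_{24} = 75025 + 46368 = 121393
F_{27} = F_{26} + F_{25} = 121393 + 75025 = 196418
F_{28} = F_{27} + F_{26} = 196418 + 121393 = 317811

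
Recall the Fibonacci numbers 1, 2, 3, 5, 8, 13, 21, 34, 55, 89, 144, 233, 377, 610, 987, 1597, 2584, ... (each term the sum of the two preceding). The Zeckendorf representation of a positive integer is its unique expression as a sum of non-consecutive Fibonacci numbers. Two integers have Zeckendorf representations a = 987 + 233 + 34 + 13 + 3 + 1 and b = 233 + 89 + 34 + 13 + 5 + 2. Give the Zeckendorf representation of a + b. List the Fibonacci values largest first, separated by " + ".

1597 + 34 + 13 + 3

The two numbers are 1271 and 376, so their sum is 1647.
largest Fibonacci ≤ 1647 is 1597; 1647 − 1597 = 50
largest Fibonacci ≤ 50 is 34; 50 − 34 = 16
largest Fibonacci ≤ 16 is 13; 16 − 13 = 3
largest Fibonacci ≤ 3 is 3; 3 − 3 = 0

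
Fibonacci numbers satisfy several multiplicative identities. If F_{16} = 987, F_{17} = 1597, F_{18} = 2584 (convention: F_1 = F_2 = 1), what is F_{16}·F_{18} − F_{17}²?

-1

987·2584 − 1597² = 2550408 − 2550409 = -1. (Cassini's identity: F_{k−1}F_{k+1} − F_k² = (−1)^k.)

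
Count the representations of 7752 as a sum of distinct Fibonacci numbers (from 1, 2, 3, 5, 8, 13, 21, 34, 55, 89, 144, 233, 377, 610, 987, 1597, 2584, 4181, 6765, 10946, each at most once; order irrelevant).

23

7752 = 6765+987 = 6765+610+377 = 4181+2584+987 = … (20 more), for 23 in all.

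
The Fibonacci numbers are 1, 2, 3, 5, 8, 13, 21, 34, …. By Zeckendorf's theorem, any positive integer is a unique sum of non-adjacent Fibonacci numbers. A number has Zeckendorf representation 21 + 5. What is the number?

21 + 5 = 26.

26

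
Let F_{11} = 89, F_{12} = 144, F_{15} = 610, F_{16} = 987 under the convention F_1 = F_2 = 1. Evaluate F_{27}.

By the addition formula F_{m+n} = F_m F_{n+1} + F_{m−1} F_n with m=16, n=11: F_{27} = 987·144 + 610·89 = 142128 + 54290 = 196418.

196418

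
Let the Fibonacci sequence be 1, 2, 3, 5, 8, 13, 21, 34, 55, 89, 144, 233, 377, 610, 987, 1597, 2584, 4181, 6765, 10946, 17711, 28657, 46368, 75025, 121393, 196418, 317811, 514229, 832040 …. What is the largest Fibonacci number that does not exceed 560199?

514229 ≤ 560199 < 832040, so the largest Fibonacci number not exceeding 560199 is 514229.

514229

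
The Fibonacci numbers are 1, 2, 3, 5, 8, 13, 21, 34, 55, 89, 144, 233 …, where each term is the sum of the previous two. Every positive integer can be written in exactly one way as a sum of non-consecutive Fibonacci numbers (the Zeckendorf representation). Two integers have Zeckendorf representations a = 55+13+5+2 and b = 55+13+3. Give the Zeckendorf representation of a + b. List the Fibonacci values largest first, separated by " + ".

144 + 2

The two numbers are 75 and 71, so their sum is 146.
take 144 (≤ 146); 146 − 144 = 2
take 2 (≤ 2); 2 − 2 = 0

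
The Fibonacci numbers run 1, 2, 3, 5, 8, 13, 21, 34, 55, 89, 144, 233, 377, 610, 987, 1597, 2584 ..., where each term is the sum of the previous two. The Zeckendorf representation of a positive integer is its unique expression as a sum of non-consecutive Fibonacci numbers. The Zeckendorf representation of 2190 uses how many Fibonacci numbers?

7

2190: greatest Fibonacci not exceeding it is 1597, leaving 593
593: greatest Fibonacci not exceeding it is 377, leaving 216
216: greatest Fibonacci not exceeding it is 144, leaving 72
72: greatest Fibonacci not exceeding it is 55, leaving 17
17: greatest Fibonacci not exceeding it is 13, leaving 4
4: greatest Fibonacci not exceeding it is 3, leaving 1
1: greatest Fibonacci not exceeding it is 1, leaving 0
2190 = 1597 + 377 + 144 + 55 + 13 + 3 + 1, which has 7 terms.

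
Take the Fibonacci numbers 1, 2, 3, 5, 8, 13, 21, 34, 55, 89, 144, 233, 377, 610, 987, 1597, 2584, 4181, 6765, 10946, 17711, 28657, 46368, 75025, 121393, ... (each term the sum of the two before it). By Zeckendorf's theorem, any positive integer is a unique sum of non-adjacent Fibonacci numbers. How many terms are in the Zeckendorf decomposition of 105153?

subtract 75025 from 105153: 30128 remains
subtract 28657 from 30128: 1471 remains
subtract 987 from 1471: 484 remains
subtract 377 from 484: 107 remains
subtract 89 from 107: 18 remains
subtract 13 from 18: 5 remains
subtract 5 from 5: 0 remains
105153 = 75025 + 28657 + 987 + 377 + 89 + 13 + 5, which has 7 terms.

7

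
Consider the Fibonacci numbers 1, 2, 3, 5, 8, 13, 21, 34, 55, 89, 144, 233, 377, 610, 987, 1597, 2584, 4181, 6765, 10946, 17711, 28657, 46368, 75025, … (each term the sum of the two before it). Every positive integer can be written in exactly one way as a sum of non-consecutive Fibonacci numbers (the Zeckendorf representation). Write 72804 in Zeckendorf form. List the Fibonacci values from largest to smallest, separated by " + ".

Greedy algorithm:
subtract 46368 from 72804: 26436 remains
subtract 17711 from 26436: 8725 remains
subtract 6765 from 8725: 1960 remains
subtract 1597 from 1960: 363 remains
subtract 233 from 363: 130 remains
subtract 89 from 130: 41 remains
subtract 34 from 41: 7 remains
subtract 5 from 7: 2 remains
subtract 2 from 2: 0 remains
So 72804 = 46368 + 17711 + 6765 + 1597 + 233 + 89 + 34 + 5 + 2, with no two terms consecutive in the sequence.

46368 + 17711 + 6765 + 1597 + 233 + 89 + 34 + 5 + 2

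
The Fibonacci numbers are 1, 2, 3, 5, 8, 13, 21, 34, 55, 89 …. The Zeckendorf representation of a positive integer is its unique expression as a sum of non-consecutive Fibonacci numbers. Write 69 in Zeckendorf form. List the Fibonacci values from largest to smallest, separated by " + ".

69: greatest Fibonacci not exceeding it is 55, leaving 14
14: greatest Fibonacci not exceeding it is 13, leaving 1
1: greatest Fibonacci not exceeding it is 1, leaving 0
So 69 = 55 + 13 + 1, with no two terms consecutive in the sequence.

55 + 13 + 1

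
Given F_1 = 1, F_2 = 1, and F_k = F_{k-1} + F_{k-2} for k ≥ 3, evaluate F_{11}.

Iterating the recurrence up to F_{3} = 2 and F_{2} = 1:
F_{4} = F_{3} + F_{2} = 2 + 1 = 3
F_{5} = F_{4} + F_{3} = 3 + 2 = 5
F_{6} = F_{5} + F_{4} = 5 + 3 = 8
F_{7} = F_{6} + F_{5} = 8 + 5 = 13
F_{8} = F_{7} + F_{6} = 13 + 8 = 21
F_{9} = F_{8} + F_{7} = 21 + 13 = 34
F_{10} = F_{9} + F_{8} = 34 + 21 = 55
F_{11} = F_{10} + F_{9} = 55 + 34 = 89

89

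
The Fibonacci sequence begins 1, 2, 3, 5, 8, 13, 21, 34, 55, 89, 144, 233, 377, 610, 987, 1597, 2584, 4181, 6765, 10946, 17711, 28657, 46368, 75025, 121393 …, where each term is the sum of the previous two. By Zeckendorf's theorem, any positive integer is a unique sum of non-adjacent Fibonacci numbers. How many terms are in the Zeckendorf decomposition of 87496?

8

87496 − 75025 = 12471
12471 − 10946 = 1525
1525 − 987 = 538
538 − 377 = 161
161 − 144 = 17
17 − 13 = 4
4 − 3 = 1
1 − 1 = 0
87496 = 75025 + 10946 + 987 + 377 + 144 + 13 + 3 + 1, which has 8 terms.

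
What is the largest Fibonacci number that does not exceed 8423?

6765

6765 ≤ 8423 < 10946, so the largest Fibonacci number not exceeding 8423 is 6765.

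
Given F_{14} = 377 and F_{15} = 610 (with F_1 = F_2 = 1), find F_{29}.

By F_{2k+1} = F_k² + F_{k+1}²: F_{29} = 377² + 610² = 142129 + 372100 = 514229.

514229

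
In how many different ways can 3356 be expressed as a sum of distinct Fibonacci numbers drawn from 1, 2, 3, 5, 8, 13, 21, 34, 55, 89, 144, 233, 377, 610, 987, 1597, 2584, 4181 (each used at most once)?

Starting from the Zeckendorf form and repeatedly splitting a term F_k into F_{k−1} + F_{k−2} (when neither is already used) reaches every representation.
3356 = 2584+610+144+13+5 = 2584+610+144+13+3+2 = 2584+610+89+55+13+5 = … (33 more), for 36 in all.

36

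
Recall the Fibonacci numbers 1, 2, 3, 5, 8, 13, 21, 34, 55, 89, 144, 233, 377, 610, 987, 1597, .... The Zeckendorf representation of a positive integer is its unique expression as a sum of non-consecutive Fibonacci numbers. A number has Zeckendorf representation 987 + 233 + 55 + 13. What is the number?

987 + 233 + 55 + 13 = 1288.

1288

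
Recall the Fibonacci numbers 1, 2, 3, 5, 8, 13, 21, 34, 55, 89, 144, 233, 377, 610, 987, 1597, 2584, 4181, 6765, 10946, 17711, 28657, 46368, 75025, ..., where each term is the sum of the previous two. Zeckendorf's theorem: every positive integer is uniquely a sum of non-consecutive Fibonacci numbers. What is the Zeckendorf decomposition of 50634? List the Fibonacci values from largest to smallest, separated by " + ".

46368 + 4181 + 55 + 21 + 8 + 1

take 46368 (≤ 50634); 50634 − 46368 = 4266
take 4181 (≤ 4266); 4266 − 4181 = 85
take 55 (≤ 85); 85 − 55 = 30
take 21 (≤ 30); 30 − 21 = 9
take 8 (≤ 9); 9 − 8 = 1
take 1 (≤ 1); 1 − 1 = 0
So 50634 = 46368 + 4181 + 55 + 21 + 8 + 1, with no two terms consecutive in the sequence.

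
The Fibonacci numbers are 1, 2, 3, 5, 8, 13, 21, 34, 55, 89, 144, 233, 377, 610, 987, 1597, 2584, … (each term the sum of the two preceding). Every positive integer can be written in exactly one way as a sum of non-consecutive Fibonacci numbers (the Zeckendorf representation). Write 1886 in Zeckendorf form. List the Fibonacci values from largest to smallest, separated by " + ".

1886: greatest Fibonacci not exceeding it is 1597, leaving 289
289: greatest Fibonacci not exceeding it is 233, leaving 56
56: greatest Fibonacci not exceeding it is 55, leaving 1
1: greatest Fibonacci not exceeding it is 1, leaving 0
So 1886 = 1597 + 233 + 55 + 1, with no two terms consecutive in the sequence.

1597 + 233 + 55 + 1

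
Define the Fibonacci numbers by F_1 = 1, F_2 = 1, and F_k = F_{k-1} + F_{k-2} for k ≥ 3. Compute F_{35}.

9227465

Iterating the recurrence up to F_{29} = 514229 and F_{28} = 317811:
F_{30} = F_{29} + F_{28} = 514229 + 317811 = 832040
F_{31} = F_{30} + F_{29} = 832040 + 514229 = 1346269
F_{32} = F_{31} + F_{30} = 1346269 + 832040 = 2178309
F_{33} = F_{32} + F_{31} = 2178309 + 1346269 = 3524578
F_{34} = F_{33} + F_{32} = 3524578 + 2178309 = 5702887
F_{35} = F_{34} + F_{33} = 5702887 + 3524578 = 9227465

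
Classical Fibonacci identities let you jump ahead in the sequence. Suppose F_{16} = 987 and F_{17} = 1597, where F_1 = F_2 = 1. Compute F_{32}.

By the doubling identity F_{2k} = F_k(2F_{k+1} − F_k): F_{32} = 987·(2·1597 − 987) = 987·2207 = 2178309.

2178309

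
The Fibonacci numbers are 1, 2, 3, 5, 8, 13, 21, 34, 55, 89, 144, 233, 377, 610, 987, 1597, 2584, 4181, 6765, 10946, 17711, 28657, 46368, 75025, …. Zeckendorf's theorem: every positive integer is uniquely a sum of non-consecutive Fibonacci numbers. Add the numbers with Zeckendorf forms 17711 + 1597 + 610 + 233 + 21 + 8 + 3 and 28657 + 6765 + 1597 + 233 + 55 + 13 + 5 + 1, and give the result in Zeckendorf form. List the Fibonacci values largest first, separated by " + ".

46368 + 10946 + 144 + 34 + 13 + 3 + 1

The two numbers are 20183 and 37326, so their sum is 57509.
subtract 46368 from 57509: 11141 remains
subtract 10946 from 11141: 195 remains
subtract 144 from 195: 51 remains
subtract 34 from 51: 17 remains
subtract 13 from 17: 4 remains
subtract 3 from 4: 1 remains
subtract 1 from 1: 0 remains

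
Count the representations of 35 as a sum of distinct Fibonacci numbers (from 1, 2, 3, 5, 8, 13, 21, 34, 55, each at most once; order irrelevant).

4

Starting from the Zeckendorf form and repeatedly splitting a term F_k into F_{k−1} + F_{k−2} (when neither is already used) reaches every representation.
35 = 34+1 = 21+13+1 = 21+8+5+1 = 21+8+3+2+1 — 4 representations.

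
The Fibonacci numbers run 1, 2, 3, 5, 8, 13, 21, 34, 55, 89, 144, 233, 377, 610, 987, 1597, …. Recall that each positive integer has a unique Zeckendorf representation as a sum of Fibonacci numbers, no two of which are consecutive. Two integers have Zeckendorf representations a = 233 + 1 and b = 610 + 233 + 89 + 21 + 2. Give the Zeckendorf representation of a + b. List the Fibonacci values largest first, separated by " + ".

987 + 144 + 55 + 3

The two numbers are 234 and 955, so their sum is 1189.
take 987 (≤ 1189); 1189 − 987 = 202
take 144 (≤ 202); 202 − 144 = 58
take 55 (≤ 58); 58 − 55 = 3
take 3 (≤ 3); 3 − 3 = 0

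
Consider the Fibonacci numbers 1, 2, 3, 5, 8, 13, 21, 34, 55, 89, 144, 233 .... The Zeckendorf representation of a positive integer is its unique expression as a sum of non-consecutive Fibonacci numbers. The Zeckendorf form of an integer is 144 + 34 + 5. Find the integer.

144 + 34 + 5 = 183.

183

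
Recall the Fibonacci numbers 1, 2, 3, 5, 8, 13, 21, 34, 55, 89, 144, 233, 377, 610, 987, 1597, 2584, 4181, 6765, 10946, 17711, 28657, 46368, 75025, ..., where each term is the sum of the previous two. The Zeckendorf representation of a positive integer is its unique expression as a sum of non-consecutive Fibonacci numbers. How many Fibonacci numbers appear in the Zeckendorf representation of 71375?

subtract 46368 from 71375: 25007 remains
subtract 17711 from 25007: 7296 remains
subtract 6765 from 7296: 531 remains
subtract 377 from 531: 154 remains
subtract 144 from 154: 10 remains
subtract 8 from 10: 2 remains
subtract 2 from 2: 0 remains
71375 = 46368 + 17711 + 6765 + 377 + 144 + 8 + 2, which has 7 terms.

7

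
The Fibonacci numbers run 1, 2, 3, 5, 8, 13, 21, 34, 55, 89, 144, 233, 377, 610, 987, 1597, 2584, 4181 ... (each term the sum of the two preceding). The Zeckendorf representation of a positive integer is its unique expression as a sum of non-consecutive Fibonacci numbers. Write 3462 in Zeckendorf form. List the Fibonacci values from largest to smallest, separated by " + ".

2584 + 610 + 233 + 34 + 1

3462 − 2584 = 878
878 − 610 = 268
268 − 233 = 35
35 − 34 = 1
1 − 1 = 0
So 3462 = 2584 + 610 + 233 + 34 + 1, with no two terms consecutive in the sequence.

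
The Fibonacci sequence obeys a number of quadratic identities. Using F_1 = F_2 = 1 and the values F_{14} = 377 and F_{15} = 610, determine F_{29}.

514229

By F_{2k+1} = F_k² + F_{k+1}²: F_{29} = 377² + 610² = 142129 + 372100 = 514229.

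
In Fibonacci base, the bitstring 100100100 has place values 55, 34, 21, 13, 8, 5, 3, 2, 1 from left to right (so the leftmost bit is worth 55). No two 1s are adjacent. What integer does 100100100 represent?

71

Summing the place values of the 1 bits: 55 + 13 + 3 = 71.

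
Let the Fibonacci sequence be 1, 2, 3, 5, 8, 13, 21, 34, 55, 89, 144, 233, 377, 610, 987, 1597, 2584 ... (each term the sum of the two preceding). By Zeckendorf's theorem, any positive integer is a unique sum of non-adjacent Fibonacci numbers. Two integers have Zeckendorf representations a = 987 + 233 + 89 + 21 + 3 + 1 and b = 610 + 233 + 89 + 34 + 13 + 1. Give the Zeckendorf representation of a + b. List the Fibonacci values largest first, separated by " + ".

1597 + 610 + 89 + 13 + 5

The two numbers are 1334 and 980, so their sum is 2314.
1597 ≤ 2314 < 2584, so take 1597; remainder 717
610 ≤ 717 < 987, so take 610; remainder 107
89 ≤ 107 < 144, so take 89; remainder 18
13 ≤ 18 < 21, so take 13; remainder 5
5 ≤ 5 < 8, so take 5; remainder 0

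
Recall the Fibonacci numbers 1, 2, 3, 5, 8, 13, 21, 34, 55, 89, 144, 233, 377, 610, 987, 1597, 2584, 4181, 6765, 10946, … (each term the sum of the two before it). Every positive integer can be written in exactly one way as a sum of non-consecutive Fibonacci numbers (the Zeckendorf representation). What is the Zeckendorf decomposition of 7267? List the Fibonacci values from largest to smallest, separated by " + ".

6765 + 377 + 89 + 34 + 2

Repeatedly subtract the largest Fibonacci number that fits:
7267: greatest Fibonacci not exceeding it is 6765, leaving 502
502: greatest Fibonacci not exceeding it is 377, leaving 125
125: greatest Fibonacci not exceeding it is 89, leaving 36
36: greatest Fibonacci not exceeding it is 34, leaving 2
2: greatest Fibonacci not exceeding it is 2, leaving 0
So 7267 = 6765 + 377 + 89 + 34 + 2, with no two terms consecutive in the sequence.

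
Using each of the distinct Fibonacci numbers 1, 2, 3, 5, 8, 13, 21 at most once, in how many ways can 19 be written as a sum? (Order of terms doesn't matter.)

3

Starting from the Zeckendorf form and repeatedly splitting a term F_k into F_{k−1} + F_{k−2} (when neither is already used) reaches every representation.
19 = 13+5+1 = 13+3+2+1 = 8+5+3+2+1 — 3 representations.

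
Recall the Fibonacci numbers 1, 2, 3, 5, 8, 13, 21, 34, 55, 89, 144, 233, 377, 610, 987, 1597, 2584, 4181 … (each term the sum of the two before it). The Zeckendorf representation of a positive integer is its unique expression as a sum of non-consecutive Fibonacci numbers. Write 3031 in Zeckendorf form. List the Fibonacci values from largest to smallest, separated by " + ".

take 2584 (≤ 3031); 3031 − 2584 = 447
take 377 (≤ 447); 447 − 377 = 70
take 55 (≤ 70); 70 − 55 = 15
take 13 (≤ 15); 15 − 13 = 2
take 2 (≤ 2); 2 − 2 = 0
So 3031 = 2584 + 377 + 55 + 13 + 2, with no two terms consecutive in the sequence.

2584 + 377 + 55 + 13 + 2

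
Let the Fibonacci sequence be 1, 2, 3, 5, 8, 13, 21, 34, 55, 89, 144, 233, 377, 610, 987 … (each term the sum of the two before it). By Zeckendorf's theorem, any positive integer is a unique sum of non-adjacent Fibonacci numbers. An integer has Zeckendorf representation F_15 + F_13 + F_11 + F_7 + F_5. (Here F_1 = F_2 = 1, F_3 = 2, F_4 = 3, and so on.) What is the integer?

F_15 + F_13 + F_11 + F_7 + F_5 = 610 + 233 + 89 + 13 + 5 = 950.

950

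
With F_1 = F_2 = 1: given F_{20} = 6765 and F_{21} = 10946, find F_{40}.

By the doubling identity F_{2k} = F_k(2F_{k+1} − F_k): F_{40} = 6765·(2·10946 − 6765) = 6765·15127 = 102334155.

102334155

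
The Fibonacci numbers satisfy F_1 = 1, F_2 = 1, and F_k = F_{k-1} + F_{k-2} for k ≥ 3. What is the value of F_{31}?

1346269

Iterating the recurrence up to F_{23} = 28657 and F_{22} = 17711:
F_{24} = F_{23} + F_{22} = 28657 + 17711 = 46368
F_{25} = F_{24} + F_{23} = 46368 + 28657 = 75025
F_{26} = F_{25} + F_{24} = 75025 + 46368 = 121393
F_{27} = F_{26} + F_{25} = 121393 + 75025 = 196418
F_{28} = F_{27} + F_{26} = 196418 + 121393 = 317811
F_{29} = F_{28} + F_{27} = 317811 + 196418 = 514229
F_{30} = F_{29} + F_{28} = 514229 + 317811 = 832040
F_{31} = F_{30} + F_{29} = 832040 + 514229 = 1346269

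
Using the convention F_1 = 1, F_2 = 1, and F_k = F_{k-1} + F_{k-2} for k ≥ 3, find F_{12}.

144

Iterating the recurrence up to F_{5} = 5 and F_{4} = 3:
F_{6} = F_{5} + F_{4} = 5 + 3 = 8
F_{7} = F_{6} + F_{5} = 8 + 5 = 13
F_{8} = F_{7} + F_{6} = 13 + 8 = 21
F_{9} = F_{8} + F_{7} = 21 + 13 = 34
F_{10} = F_{9} + F_{8} = 34 + 21 = 55
F_{11} = F_{10} + F_{9} = 55 + 34 = 89
F_{12} = F_{11} + F_{10} = 89 + 55 = 144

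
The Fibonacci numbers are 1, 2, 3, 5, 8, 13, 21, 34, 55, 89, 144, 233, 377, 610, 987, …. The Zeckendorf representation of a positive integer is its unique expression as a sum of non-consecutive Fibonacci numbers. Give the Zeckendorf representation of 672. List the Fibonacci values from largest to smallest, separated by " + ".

610 + 55 + 5 + 2

Greedily peel off the largest Fibonacci term at each step:
610 ≤ 672 < 987, so take 610; remainder 62
55 ≤ 62 < 89, so take 55; remainder 7
5 ≤ 7 < 8, so take 5; remainder 2
2 ≤ 2 < 3, so take 2; remainder 0
So 672 = 610 + 55 + 5 + 2, with no two terms consecutive in the sequence.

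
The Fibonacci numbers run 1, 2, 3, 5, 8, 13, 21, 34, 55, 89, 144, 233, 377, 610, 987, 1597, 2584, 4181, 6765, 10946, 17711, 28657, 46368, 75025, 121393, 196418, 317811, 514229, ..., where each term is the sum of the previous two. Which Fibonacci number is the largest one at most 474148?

317811 ≤ 474148 < 514229, so the largest Fibonacci number not exceeding 474148 is 317811.

317811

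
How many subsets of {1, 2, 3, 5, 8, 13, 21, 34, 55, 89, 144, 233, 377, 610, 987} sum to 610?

610 = 610 = 377+233 = 377+144+89 = 377+144+55+34 = 377+144+55+21+13 = … (2 more), for 7 in all.

7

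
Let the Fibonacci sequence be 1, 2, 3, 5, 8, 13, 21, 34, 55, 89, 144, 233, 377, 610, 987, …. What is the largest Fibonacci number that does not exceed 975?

610

610 ≤ 975 < 987, so the largest Fibonacci number not exceeding 975 is 610.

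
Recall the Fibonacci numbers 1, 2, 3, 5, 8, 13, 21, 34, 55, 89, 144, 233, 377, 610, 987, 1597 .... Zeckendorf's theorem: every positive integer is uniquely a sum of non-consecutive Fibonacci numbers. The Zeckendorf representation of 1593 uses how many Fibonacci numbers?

1593 − 987 = 606
606 − 377 = 229
229 − 144 = 85
85 − 55 = 30
30 − 21 = 9
9 − 8 = 1
1 − 1 = 0
1593 = 987 + 377 + 144 + 55 + 21 + 8 + 1, which has 7 terms.

7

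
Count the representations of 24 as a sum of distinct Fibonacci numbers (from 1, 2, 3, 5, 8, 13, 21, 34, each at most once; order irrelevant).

Each representation comes from the Zeckendorf form by replacing some F_k with F_{k−1} + F_{k−2} where possible.
24 = 21+3 = 21+2+1 = 13+8+3 = 13+8+2+1 = … (1 more), for 5 in all.

5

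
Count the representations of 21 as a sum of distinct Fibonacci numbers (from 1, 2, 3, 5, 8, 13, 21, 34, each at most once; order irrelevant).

21 = 21 = 13+8 = 13+5+3 = … (1 more), for 4 in all.

4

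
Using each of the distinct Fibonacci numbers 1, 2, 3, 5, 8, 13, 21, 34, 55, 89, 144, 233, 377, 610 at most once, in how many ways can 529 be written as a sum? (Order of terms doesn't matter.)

19

Each representation comes from the Zeckendorf form by replacing some F_k with F_{k−1} + F_{k−2} where possible.
529 = 377+144+8 = 377+144+5+3 = 377+89+55+8 = … (16 more), for 19 in all.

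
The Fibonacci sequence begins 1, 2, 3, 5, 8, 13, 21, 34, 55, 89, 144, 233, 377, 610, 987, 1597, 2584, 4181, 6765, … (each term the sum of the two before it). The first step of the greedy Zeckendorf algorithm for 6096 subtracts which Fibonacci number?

4181

4181 ≤ 6096 < 6765, so the largest Fibonacci number not exceeding 6096 is 4181.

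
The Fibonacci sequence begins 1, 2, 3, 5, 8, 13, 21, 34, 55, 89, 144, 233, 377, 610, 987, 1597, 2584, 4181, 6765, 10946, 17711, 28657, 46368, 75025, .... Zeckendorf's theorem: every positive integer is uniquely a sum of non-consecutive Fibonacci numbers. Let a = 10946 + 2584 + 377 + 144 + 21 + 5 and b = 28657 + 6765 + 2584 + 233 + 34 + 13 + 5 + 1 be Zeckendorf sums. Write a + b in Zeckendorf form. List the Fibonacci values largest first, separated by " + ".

The two numbers are 14077 and 38292, so their sum is 52369.
largest Fibonacci ≤ 52369 is 46368; 52369 − 46368 = 6001
largest Fibonacci ≤ 6001 is 4181; 6001 − 4181 = 1820
largest Fibonacci ≤ 1820 is 1597; 1820 − 1597 = 223
largest Fibonacci ≤ 223 is 144; 223 − 144 = 79
largest Fibonacci ≤ 79 is 55; 79 − 55 = 24
largest Fibonacci ≤ 24 is 21; 24 − 21 = 3
largest Fibonacci ≤ 3 is 3; 3 − 3 = 0

46368 + 4181 + 1597 + 144 + 55 + 21 + 3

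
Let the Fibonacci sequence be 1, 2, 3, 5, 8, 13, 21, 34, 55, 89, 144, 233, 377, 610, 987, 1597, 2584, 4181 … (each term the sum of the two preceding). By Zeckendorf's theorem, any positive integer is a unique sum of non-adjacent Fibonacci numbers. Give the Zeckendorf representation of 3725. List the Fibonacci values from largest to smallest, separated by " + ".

2584 + 987 + 144 + 8 + 2

largest Fibonacci ≤ 3725 is 2584; 3725 − 2584 = 1141
largest Fibonacci ≤ 1141 is 987; 1141 − 987 = 154
largest Fibonacci ≤ 154 is 144; 154 − 144 = 10
largest Fibonacci ≤ 10 is 8; 10 − 8 = 2
largest Fibonacci ≤ 2 is 2; 2 − 2 = 0
So 3725 = 2584 + 987 + 144 + 8 + 2, with no two terms consecutive in the sequence.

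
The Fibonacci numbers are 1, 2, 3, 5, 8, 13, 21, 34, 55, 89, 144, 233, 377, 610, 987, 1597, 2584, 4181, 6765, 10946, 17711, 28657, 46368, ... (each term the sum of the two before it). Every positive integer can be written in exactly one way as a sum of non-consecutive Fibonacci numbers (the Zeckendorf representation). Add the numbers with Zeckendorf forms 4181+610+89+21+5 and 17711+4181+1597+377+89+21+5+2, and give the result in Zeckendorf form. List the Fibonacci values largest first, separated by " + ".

The two numbers are 4906 and 23983, so their sum is 28889.
largest Fibonacci ≤ 28889 is 28657; 28889 − 28657 = 232
largest Fibonacci ≤ 232 is 144; 232 − 144 = 88
largest Fibonacci ≤ 88 is 55; 88 − 55 = 33
largest Fibonacci ≤ 33 is 21; 33 − 21 = 12
largest Fibonacci ≤ 12 is 8; 12 − 8 = 4
largest Fibonacci ≤ 4 is 3; 4 − 3 = 1
largest Fibonacci ≤ 1 is 1; 1 − 1 = 0

28657 + 144 + 55 + 21 + 8 + 3 + 1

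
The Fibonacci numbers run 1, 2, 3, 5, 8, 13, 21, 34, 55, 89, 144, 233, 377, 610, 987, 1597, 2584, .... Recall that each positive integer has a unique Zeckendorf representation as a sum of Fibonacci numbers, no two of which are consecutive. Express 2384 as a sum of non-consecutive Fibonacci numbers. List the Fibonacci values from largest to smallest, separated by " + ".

1597 + 610 + 144 + 21 + 8 + 3 + 1

Repeatedly subtract the largest Fibonacci number that fits:
2384 − 1597 = 787
787 − 610 = 177
177 − 144 = 33
33 − 21 = 12
12 − 8 = 4
4 − 3 = 1
1 − 1 = 0
So 2384 = 1597 + 610 + 144 + 21 + 8 + 3 + 1, with no two terms consecutive in the sequence.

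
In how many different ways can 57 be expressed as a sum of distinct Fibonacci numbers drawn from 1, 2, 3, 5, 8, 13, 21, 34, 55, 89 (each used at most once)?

Starting from the Zeckendorf form and repeatedly splitting a term F_k into F_{k−1} + F_{k−2} (when neither is already used) reaches every representation.
57 = 55+2 = 34+21+2 = 34+13+8+2 = 34+13+5+3+2 — 4 representations.

4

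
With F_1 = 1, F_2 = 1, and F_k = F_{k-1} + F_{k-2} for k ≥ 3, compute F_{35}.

9227465

Iterating the recurrence up to F_{27} = 196418 and F_{26} = 121393:
F_{28} = F_{27} + F_{26} = 196418 + 121393 = 317811
F_{29} = F_{28} + F_{27} = 317811 + 196418 = 514229
F_{30} = F_{29} + F_{28} = 514229 + 317811 = 832040
F_{31} = F_{30} + F_{29} = 832040 + 514229 = 1346269
F_{32} = F_{31} + F_{30} = 1346269 + 832040 = 2178309
F_{33} = F_{32} + F_{31} = 2178309 + 1346269 = 3524578
F_{34} = F_{33} + F_{32} = 3524578 + 2178309 = 5702887
F_{35} = F_{34} + F_{33} = 5702887 + 3524578 = 9227465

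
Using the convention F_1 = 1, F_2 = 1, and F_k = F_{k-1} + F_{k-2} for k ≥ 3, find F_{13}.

Iterating the recurrence up to F_{8} = 21 and F_{7} = 13:
F_{9} = F_{8} + F_{7} = 21 + 13 = 34
F_{10} = F_{9} + F_{8} = 34 + 21 = 55
F_{11} = F_{10} + F_{9} = 55 + 34 = 89
F_{12} = F_{11} + F_{10} = 89 + 55 = 144
F_{13} = F_{12} + F_{11} = 144 + 89 = 233

233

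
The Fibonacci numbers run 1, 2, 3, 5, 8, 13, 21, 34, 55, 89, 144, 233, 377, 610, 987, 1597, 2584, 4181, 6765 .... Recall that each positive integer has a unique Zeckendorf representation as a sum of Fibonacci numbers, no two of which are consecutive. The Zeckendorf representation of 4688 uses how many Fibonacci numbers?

Greedy algorithm:
4181 ≤ 4688 < 6765, so take 4181; remainder 507
377 ≤ 507 < 610, so take 377; remainder 130
89 ≤ 130 < 144, so take 89; remainder 41
34 ≤ 41 < 55, so take 34; remainder 7
5 ≤ 7 < 8, so take 5; remainder 2
2 ≤ 2 < 3, so take 2; remainder 0
4688 = 4181 + 377 + 89 + 34 + 5 + 2, which has 6 terms.

6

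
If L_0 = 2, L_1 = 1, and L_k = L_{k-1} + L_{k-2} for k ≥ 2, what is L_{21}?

24476

Iterating the recurrence up to L_{16} = 2207 and L_{15} = 1364:
L_{17} = L_{16} + L_{15} = 2207 + 1364 = 3571
L_{18} = L_{17} + L_{16} = 3571 + 2207 = 5778
L_{19} = L_{18} + L_{17} = 5778 + 3571 = 9349
L_{20} = L_{19} + L_{18} = 9349 + 5778 = 15127
L_{21} = L_{20} + L_{19} = 15127 + 9349 = 24476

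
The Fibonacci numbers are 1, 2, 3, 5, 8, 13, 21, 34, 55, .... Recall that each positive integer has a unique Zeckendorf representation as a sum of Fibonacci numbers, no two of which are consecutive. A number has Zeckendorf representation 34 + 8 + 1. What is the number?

43

34 + 8 + 1 = 43.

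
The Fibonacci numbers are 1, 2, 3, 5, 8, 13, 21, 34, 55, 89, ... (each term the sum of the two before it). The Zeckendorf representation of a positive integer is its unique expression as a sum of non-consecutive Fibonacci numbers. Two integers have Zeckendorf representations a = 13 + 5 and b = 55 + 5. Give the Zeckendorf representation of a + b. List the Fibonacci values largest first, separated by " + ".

The two numbers are 18 and 60, so their sum is 78.
Repeatedly subtract the largest Fibonacci number that fits:
subtract 55 from 78: 23 remains
subtract 21 from 23: 2 remains
subtract 2 from 2: 0 remains

55 + 21 + 2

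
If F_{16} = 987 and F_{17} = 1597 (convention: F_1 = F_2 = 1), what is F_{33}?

By F_{2k+1} = F_k² + F_{k+1}²: F_{33} = 987² + 1597² = 974169 + 2550409 = 3524578.

3524578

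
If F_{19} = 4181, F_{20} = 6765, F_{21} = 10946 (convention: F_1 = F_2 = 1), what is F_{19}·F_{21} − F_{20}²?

4181·10946 − 6765² = 45765226 − 45765225 = 1. (Cassini's identity: F_{k−1}F_{k+1} − F_k² = (−1)^k.)

1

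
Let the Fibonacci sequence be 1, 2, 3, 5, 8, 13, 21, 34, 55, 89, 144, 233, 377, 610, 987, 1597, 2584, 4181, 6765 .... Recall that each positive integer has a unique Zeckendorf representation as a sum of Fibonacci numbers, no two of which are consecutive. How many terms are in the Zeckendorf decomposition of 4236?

take 4181 (≤ 4236); 4236 − 4181 = 55
take 55 (≤ 55); 55 − 55 = 0
4236 = 4181 + 55, which has 2 terms.

2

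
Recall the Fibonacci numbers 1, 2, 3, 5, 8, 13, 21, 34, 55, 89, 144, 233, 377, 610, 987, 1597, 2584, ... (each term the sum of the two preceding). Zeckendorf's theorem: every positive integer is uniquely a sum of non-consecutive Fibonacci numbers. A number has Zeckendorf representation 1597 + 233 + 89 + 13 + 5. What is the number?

1937

1597 + 233 + 89 + 13 + 5 = 1937.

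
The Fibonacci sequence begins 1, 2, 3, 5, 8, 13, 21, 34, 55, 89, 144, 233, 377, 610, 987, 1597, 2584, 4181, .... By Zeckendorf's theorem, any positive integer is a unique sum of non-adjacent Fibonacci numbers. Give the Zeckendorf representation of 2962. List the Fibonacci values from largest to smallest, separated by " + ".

Greedily peel off the largest Fibonacci term at each step:
2962: greatest Fibonacci not exceeding it is 2584, leaving 378
378: greatest Fibonacci not exceeding it is 377, leaving 1
1: greatest Fibonacci not exceeding it is 1, leaving 0
So 2962 = 2584 + 377 + 1, with no two terms consecutive in the sequence.

2584 + 377 + 1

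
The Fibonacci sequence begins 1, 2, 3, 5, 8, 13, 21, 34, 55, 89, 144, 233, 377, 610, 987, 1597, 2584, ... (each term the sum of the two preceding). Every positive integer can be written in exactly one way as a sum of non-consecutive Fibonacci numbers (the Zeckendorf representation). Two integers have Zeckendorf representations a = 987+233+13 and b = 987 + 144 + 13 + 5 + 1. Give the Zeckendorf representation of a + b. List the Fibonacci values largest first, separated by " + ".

The two numbers are 1233 and 1150, so their sum is 2383.
Repeatedly subtract the largest Fibonacci number that fits:
subtract 1597 from 2383: 786 remains
subtract 610 from 786: 176 remains
subtract 144 from 176: 32 remains
subtract 21 from 32: 11 remains
subtract 8 from 11: 3 remains
subtract 3 from 3: 0 remains

1597 + 610 + 144 + 21 + 8 + 3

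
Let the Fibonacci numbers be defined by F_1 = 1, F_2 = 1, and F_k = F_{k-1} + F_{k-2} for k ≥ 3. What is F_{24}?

46368

Iterating the recurrence up to F_{18} = 2584 and F_{17} = 1597:
F_{19} = F_{18} + F_{17} = 2584 + 1597 = 4181
F_{20} = F_{19} + F_{18} = 4181 + 2584 = 6765
F_{21} = F_{20} + F_{19} = 6765 + 4181 = 10946
F_{22} = F_{21} + F_{20} = 10946 + 6765 = 17711
F_{23} = F_{22} + F_{21} = 17711 + 10946 = 28657
F_{24} = F_{23} + F_{22} = 28657 + 17711 = 46368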